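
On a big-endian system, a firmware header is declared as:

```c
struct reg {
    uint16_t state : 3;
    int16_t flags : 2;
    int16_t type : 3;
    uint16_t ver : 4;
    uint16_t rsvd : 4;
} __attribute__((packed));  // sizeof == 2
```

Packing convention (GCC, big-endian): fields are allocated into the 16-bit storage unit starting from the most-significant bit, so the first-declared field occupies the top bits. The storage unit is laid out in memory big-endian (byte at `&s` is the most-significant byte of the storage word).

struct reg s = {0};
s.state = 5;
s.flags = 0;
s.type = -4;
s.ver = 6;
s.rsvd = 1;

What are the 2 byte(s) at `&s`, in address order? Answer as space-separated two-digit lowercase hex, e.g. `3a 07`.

state (3b) val=5 bits=0x5 at bit 13: 0xa000
flags (2b) val=0 bits=0x0 at bit 11: 0xa000
type (3b) val=-4 bits=0x4 at bit 8: 0xa400
ver (4b) val=6 bits=0x6 at bit 4: 0xa460
rsvd (4b) val=1 bits=0x1 at bit 0: 0xa461
word = 0xa461 → big-endian bytes:
  [0]=0xa4  [1]=0x61

a4 61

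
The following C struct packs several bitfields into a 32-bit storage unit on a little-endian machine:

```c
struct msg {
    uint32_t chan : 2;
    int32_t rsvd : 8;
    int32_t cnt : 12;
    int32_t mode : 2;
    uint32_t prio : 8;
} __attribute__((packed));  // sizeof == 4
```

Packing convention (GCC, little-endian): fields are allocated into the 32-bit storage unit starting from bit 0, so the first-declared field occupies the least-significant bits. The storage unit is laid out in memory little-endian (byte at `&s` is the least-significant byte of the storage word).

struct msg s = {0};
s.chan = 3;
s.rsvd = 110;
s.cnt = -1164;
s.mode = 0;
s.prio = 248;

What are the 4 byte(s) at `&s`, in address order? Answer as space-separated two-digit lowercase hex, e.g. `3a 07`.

chan (2b) val=3 bits=0x3 at bit 0: 0x00000003
rsvd (8b) val=110 bits=0x6e at bit 2: 0x000001bb
cnt (12b) val=-1164 bits=0xb74 at bit 10: 0x002dd1bb
mode (2b) val=0 bits=0x0 at bit 22: 0x002dd1bb
prio (8b) val=248 bits=0xf8 at bit 24: 0xf82dd1bb
word = 0xf82dd1bb → little-endian bytes:
  [0]=0xbb  [1]=0xd1  [2]=0x2d  [3]=0xf8

bb d1 2d f8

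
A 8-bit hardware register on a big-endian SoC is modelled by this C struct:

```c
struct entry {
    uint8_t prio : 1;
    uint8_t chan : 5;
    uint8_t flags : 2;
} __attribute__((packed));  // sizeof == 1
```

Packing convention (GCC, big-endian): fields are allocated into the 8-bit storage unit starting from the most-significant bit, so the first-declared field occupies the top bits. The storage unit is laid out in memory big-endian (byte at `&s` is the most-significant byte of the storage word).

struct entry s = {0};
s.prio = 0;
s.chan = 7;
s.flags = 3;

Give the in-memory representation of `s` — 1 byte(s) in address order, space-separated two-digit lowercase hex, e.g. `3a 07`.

1f

prio:1 = 0 → 0x0 << 7 → word 0x00
chan:5 = 7 → 0x7 << 2 → word 0x1c
flags:2 = 3 → 0x3 << 0 → word 0x1f
word = 0x1f → big-endian bytes:
  [0]=0x1f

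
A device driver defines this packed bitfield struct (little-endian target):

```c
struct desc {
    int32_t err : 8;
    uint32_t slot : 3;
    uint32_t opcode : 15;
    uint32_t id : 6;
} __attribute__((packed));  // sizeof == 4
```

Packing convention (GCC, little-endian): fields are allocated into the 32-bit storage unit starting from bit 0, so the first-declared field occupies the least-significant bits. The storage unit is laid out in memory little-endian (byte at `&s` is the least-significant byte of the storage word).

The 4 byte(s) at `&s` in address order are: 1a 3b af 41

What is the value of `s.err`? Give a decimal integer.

26

[0]=0x1a [1]=0x3b [2]=0xaf [3]=0x41 (little-endian) → word 0x41af3b1a
err:8 @ bit 0 → (0x41af3b1a>>0)&0xff = 0x1a  ←
slot:3 @ bit 8 → (0x41af3b1a>>8)&0x7 = 0x3
opcode:15 @ bit 11 → (0x41af3b1a>>11)&0x7fff = 0x35e7
id:6 @ bit 26 → (0x41af3b1a>>26)&0x3f = 0x10
err signed 8b, MSB=0: value = 26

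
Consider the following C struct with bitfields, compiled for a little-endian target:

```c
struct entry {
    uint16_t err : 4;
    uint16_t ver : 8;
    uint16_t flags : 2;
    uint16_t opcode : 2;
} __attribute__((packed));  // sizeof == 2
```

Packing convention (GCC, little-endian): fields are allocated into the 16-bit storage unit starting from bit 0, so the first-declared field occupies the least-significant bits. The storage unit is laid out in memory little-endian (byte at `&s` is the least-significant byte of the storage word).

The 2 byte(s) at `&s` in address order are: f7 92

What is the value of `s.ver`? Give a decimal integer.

[0]=0xf7 [1]=0x92 (little-endian) → word 0x92f7
err:4 @ bit 0 → (0x92f7>>0)&0xf = 0x7
ver:8 @ bit 4 → (0x92f7>>4)&0xff = 0x2f  ←
flags:2 @ bit 12 → (0x92f7>>12)&0x3 = 0x1
opcode:2 @ bit 14 → (0x92f7>>14)&0x3 = 0x2

47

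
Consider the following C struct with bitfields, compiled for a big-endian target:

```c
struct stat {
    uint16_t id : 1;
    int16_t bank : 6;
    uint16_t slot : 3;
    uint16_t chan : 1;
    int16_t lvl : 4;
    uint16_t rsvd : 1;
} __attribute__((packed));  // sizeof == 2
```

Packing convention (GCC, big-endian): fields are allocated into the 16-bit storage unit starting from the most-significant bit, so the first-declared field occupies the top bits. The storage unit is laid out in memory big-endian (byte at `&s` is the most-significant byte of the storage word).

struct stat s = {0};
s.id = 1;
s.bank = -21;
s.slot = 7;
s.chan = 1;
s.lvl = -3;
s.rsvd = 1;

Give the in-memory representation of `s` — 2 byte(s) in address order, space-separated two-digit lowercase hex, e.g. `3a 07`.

[15+:1] id=1 & 0x1 = 0x1; word=0x8000
[9+:6] bank=-21 & 0x3f = 0x2b; word=0xd600
[6+:3] slot=7 & 0x7 = 0x7; word=0xd7c0
[5+:1] chan=1 & 0x1 = 0x1; word=0xd7e0
[1+:4] lvl=-3 & 0xf = 0xd; word=0xd7fa
[0+:1] rsvd=1 & 0x1 = 0x1; word=0xd7fb
word = 0xd7fb → big-endian bytes:
  [0]=0xd7  [1]=0xfb

d7 fb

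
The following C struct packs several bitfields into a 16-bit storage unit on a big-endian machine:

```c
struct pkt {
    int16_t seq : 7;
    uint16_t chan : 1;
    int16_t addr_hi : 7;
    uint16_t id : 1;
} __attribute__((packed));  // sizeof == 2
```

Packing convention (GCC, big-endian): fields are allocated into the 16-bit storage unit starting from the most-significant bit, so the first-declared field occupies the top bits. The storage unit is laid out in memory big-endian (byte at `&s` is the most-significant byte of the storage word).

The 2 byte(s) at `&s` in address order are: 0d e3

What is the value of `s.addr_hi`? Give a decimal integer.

[0]=0x0d [1]=0xe3 (big-endian) → word 0x0de3
seq:7 @ bit 9 → (0x0de3>>9)&0x7f = 0x6
chan:1 @ bit 8 → (0x0de3>>8)&0x1 = 0x1
addr_hi:7 @ bit 1 → (0x0de3>>1)&0x7f = 0x71  ←
id:1 @ bit 0 → (0x0de3>>0)&0x1 = 0x1
addr_hi signed 7b, MSB=1: 113 - 128 = -15

-15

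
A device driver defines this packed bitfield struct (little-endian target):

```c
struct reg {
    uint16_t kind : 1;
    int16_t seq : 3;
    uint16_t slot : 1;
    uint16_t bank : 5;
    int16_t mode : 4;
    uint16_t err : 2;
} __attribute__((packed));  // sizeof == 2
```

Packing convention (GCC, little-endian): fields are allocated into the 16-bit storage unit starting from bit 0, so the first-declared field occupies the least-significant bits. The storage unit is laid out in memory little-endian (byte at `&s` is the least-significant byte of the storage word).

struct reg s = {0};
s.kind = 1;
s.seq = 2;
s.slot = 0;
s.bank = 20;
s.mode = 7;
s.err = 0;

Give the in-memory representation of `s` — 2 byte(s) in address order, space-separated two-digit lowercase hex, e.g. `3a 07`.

[0+:1] kind=1 & 0x1 = 0x1; word=0x0001
[1+:3] seq=2 & 0x7 = 0x2; word=0x0005
[4+:1] slot=0 & 0x1 = 0x0; word=0x0005
[5+:5] bank=20 & 0x1f = 0x14; word=0x0285
[10+:4] mode=7 & 0xf = 0x7; word=0x1e85
[14+:2] err=0 & 0x3 = 0x0; word=0x1e85
word = 0x1e85 → little-endian bytes:
  [0]=0x85  [1]=0x1e

85 1e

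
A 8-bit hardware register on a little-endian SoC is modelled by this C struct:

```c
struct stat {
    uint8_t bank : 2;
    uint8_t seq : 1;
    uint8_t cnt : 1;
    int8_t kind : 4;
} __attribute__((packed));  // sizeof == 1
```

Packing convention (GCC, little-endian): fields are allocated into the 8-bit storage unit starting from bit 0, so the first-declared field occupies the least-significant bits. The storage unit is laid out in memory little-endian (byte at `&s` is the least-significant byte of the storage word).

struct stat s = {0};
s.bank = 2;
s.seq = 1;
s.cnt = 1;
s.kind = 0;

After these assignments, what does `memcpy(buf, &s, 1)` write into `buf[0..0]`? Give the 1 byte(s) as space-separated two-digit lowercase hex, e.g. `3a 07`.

0e

bank (2b) val=2 bits=0x2 at bit 0: 0x02
seq (1b) val=1 bits=0x1 at bit 2: 0x06
cnt (1b) val=1 bits=0x1 at bit 3: 0x0e
kind (4b) val=0 bits=0x0 at bit 4: 0x0e
word = 0x0e → little-endian bytes:
  [0]=0x0e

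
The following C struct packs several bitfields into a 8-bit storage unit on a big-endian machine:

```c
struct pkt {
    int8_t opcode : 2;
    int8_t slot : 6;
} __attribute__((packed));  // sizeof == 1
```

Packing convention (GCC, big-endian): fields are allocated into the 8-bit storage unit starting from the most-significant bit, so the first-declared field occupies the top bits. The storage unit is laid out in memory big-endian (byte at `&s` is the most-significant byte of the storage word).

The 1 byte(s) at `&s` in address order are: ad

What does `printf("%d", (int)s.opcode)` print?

-2

[0]=0xad (big-endian) → word 0xad
opcode:2 @ bit 6 → (0xad>>6)&0x3 = 0x2  ←
slot:6 @ bit 0 → (0xad>>0)&0x3f = 0x2d
opcode signed 2b, MSB=1: 2 - 4 = -2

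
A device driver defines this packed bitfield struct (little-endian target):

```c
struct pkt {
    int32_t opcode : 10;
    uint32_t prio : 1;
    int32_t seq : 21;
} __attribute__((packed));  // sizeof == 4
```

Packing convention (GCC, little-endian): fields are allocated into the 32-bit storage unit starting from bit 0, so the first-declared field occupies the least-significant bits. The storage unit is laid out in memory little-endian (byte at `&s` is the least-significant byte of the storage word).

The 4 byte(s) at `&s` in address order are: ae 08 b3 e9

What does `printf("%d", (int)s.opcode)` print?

[0]=0xae [1]=0x08 [2]=0xb3 [3]=0xe9 (little-endian) → word 0xe9b308ae
opcode:10 @ bit 0 → (0xe9b308ae>>0)&0x3ff = 0xae  ←
prio:1 @ bit 10 → (0xe9b308ae>>10)&0x1 = 0x0
seq:21 @ bit 11 → (0xe9b308ae>>11)&0x1fffff = 0x1d3661
opcode signed 10b, MSB=0: value = 174

174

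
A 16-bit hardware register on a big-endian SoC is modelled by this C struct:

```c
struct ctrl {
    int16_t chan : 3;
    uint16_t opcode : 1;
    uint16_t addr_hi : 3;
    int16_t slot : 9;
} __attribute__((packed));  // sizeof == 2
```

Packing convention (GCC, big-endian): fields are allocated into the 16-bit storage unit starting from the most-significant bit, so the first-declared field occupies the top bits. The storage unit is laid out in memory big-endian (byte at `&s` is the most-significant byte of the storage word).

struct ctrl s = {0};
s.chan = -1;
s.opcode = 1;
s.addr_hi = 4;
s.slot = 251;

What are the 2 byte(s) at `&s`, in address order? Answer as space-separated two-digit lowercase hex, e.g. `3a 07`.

f8 fb

[13+:3] chan=-1 & 0x7 = 0x7; word=0xe000
[12+:1] opcode=1 & 0x1 = 0x1; word=0xf000
[9+:3] addr_hi=4 & 0x7 = 0x4; word=0xf800
[0+:9] slot=251 & 0x1ff = 0xfb; word=0xf8fb
word = 0xf8fb → big-endian bytes:
  [0]=0xf8  [1]=0xfb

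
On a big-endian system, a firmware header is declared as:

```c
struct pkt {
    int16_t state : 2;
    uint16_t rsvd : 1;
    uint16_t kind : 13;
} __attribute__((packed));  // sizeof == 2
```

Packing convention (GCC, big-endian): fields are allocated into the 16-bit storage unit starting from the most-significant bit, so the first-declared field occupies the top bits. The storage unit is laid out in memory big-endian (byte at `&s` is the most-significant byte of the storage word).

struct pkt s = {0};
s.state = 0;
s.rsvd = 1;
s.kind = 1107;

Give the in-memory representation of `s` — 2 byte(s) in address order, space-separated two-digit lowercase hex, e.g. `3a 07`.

24 53

state (2b) val=0 bits=0x0 at bit 14: 0x0000
rsvd (1b) val=1 bits=0x1 at bit 13: 0x2000
kind (13b) val=1107 bits=0x453 at bit 0: 0x2453
word = 0x2453 → big-endian bytes:
  [0]=0x24  [1]=0x53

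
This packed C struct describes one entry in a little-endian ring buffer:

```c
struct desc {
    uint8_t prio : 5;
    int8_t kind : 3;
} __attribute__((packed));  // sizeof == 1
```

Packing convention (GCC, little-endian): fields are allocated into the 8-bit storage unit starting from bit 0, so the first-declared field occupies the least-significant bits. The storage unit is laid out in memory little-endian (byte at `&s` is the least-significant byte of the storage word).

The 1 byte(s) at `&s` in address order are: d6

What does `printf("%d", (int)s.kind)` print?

-2

[0]=0xd6 (little-endian) → word 0xd6
prio:5 @ bit 0 → (0xd6>>0)&0x1f = 0x16
kind:3 @ bit 5 → (0xd6>>5)&0x7 = 0x6  ←
kind signed 3b, MSB=1: 6 - 8 = -2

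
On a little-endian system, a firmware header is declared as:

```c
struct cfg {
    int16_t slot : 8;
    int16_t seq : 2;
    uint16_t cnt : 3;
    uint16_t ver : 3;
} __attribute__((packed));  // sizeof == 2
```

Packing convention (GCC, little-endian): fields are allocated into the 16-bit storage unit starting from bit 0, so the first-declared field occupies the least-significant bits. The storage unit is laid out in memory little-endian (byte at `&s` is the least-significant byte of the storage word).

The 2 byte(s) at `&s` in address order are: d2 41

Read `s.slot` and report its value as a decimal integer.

-46

[0]=0xd2 [1]=0x41 (little-endian) → word 0x41d2
slot [0+:8] = (word>>0) & 0xff = 210  ←
seq [8+:2] = (word>>8) & 0x3 = 1
cnt [10+:3] = (word>>10) & 0x7 = 0
ver [13+:3] = (word>>13) & 0x7 = 2
slot signed 8b, MSB=1: 210 - 256 = -46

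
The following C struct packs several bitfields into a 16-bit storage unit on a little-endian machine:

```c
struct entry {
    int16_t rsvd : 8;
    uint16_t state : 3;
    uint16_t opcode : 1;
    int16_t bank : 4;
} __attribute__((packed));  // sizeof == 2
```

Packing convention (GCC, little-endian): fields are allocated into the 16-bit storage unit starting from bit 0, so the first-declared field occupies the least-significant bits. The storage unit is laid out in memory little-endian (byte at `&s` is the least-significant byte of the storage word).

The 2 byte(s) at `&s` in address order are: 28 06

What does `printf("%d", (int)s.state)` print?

6

[0]=0x28 [1]=0x06 (little-endian) → word 0x0628
rsvd:8 @ bit 0 → (0x0628>>0)&0xff = 0x28
state:3 @ bit 8 → (0x0628>>8)&0x7 = 0x6  ←
opcode:1 @ bit 11 → (0x0628>>11)&0x1 = 0x0
bank:4 @ bit 12 → (0x0628>>12)&0xf = 0x0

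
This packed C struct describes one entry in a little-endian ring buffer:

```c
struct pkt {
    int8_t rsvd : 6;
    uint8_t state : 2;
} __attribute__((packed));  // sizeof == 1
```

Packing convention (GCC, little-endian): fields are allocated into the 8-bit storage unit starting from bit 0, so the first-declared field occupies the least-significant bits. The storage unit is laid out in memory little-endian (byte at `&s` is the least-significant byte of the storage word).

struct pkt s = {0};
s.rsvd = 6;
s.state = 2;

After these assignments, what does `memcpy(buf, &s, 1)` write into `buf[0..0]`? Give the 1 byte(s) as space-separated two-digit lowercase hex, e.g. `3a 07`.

rsvd:6 = 6 → 0x6 << 0 → word 0x06
state:2 = 2 → 0x2 << 6 → word 0x86
word = 0x86 → little-endian bytes:
  [0]=0x86

86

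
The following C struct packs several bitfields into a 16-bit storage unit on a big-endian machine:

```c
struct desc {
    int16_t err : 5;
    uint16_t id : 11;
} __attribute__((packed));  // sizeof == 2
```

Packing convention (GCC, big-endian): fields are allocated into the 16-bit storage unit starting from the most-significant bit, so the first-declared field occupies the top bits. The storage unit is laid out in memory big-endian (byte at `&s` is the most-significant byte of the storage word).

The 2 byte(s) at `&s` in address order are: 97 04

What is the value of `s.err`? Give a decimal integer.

[0]=0x97 [1]=0x04 (big-endian) → word 0x9704
err [11+:5] = (word>>11) & 0x1f = 18  ←
id [0+:11] = (word>>0) & 0x7ff = 1796
err signed 5b, MSB=1: 18 - 32 = -14

-14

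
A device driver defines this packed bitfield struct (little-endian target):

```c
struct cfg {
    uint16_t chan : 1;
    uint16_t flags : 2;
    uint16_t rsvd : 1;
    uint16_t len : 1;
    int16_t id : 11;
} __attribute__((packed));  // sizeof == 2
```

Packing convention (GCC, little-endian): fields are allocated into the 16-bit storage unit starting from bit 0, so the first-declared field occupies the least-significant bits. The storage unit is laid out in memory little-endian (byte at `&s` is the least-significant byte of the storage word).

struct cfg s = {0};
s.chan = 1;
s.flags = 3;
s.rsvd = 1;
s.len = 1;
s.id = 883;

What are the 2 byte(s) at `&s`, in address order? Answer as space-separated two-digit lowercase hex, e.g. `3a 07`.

chan (1b) val=1 bits=0x1 at bit 0: 0x0001
flags (2b) val=3 bits=0x3 at bit 1: 0x0007
rsvd (1b) val=1 bits=0x1 at bit 3: 0x000f
len (1b) val=1 bits=0x1 at bit 4: 0x001f
id (11b) val=883 bits=0x373 at bit 5: 0x6e7f
word = 0x6e7f → little-endian bytes:
  [0]=0x7f  [1]=0x6e

7f 6e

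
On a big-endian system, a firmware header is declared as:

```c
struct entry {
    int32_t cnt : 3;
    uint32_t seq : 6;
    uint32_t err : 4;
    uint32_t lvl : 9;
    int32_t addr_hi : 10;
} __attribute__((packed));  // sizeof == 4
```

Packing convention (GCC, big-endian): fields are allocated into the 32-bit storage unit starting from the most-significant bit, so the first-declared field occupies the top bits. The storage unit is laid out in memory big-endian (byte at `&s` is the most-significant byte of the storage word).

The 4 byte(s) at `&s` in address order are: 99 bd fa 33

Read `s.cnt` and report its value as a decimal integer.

-4

[0]=0x99 [1]=0xbd [2]=0xfa [3]=0x33 (big-endian) → word 0x99bdfa33
cnt:3 @ bit 29 → (0x99bdfa33>>29)&0x7 = 0x4  ←
seq:6 @ bit 23 → (0x99bdfa33>>23)&0x3f = 0x33
err:4 @ bit 19 → (0x99bdfa33>>19)&0xf = 0x7
lvl:9 @ bit 10 → (0x99bdfa33>>10)&0x1ff = 0x17e
addr_hi:10 @ bit 0 → (0x99bdfa33>>0)&0x3ff = 0x233
cnt signed 3b, MSB=1: 4 - 8 = -4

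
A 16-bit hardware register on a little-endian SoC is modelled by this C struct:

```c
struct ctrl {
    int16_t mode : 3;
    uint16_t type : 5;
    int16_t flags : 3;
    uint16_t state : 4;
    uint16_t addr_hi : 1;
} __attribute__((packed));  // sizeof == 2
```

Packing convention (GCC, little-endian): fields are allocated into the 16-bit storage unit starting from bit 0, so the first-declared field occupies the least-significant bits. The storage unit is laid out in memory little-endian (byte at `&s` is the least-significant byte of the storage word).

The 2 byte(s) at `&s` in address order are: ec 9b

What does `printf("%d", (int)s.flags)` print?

[0]=0xec [1]=0x9b (little-endian) → word 0x9bec
mode [0+:3] = (word>>0) & 0x7 = 4
type [3+:5] = (word>>3) & 0x1f = 29
flags [8+:3] = (word>>8) & 0x7 = 3  ←
state [11+:4] = (word>>11) & 0xf = 3
addr_hi [15+:1] = (word>>15) & 0x1 = 1
flags signed 3b, MSB=0: value = 3

3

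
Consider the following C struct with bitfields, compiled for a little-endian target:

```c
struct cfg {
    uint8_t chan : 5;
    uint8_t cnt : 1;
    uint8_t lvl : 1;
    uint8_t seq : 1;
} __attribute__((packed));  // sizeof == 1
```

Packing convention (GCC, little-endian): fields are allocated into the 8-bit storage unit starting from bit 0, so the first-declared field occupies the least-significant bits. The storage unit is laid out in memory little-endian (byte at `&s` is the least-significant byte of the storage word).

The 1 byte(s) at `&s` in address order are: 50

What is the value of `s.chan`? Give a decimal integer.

16

[0]=0x50 (little-endian) → word 0x50
chan [0+:5] = (word>>0) & 0x1f = 16  ←
cnt [5+:1] = (word>>5) & 0x1 = 0
lvl [6+:1] = (word>>6) & 0x1 = 1
seq [7+:1] = (word>>7) & 0x1 = 0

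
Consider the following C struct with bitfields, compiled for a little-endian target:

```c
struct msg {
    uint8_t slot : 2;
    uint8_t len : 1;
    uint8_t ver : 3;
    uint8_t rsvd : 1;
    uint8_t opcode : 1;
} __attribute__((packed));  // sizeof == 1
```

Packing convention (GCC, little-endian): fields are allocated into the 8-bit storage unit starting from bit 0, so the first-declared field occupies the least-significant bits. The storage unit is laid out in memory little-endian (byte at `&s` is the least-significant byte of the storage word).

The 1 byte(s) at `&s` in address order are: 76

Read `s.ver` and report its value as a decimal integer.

[0]=0x76 (little-endian) → word 0x76
slot:2 @ bit 0 → (0x76>>0)&0x3 = 0x2
len:1 @ bit 2 → (0x76>>2)&0x1 = 0x1
ver:3 @ bit 3 → (0x76>>3)&0x7 = 0x6  ←
rsvd:1 @ bit 6 → (0x76>>6)&0x1 = 0x1
opcode:1 @ bit 7 → (0x76>>7)&0x1 = 0x0

6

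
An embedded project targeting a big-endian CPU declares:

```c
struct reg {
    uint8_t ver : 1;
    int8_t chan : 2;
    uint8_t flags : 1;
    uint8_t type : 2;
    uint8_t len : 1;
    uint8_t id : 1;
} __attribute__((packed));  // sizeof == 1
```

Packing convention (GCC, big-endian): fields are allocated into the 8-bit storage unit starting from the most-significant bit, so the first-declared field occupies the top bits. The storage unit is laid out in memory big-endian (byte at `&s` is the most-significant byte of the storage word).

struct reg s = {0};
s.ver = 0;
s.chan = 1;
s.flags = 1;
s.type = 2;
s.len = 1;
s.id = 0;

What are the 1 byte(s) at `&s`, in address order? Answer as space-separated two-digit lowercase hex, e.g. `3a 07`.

3a

ver:1 = 0 → 0x0 << 7 → word 0x00
chan:2 = 1 → 0x1 << 5 → word 0x20
flags:1 = 1 → 0x1 << 4 → word 0x30
type:2 = 2 → 0x2 << 2 → word 0x38
len:1 = 1 → 0x1 << 1 → word 0x3a
id:1 = 0 → 0x0 << 0 → word 0x3a
word = 0x3a → big-endian bytes:
  [0]=0x3a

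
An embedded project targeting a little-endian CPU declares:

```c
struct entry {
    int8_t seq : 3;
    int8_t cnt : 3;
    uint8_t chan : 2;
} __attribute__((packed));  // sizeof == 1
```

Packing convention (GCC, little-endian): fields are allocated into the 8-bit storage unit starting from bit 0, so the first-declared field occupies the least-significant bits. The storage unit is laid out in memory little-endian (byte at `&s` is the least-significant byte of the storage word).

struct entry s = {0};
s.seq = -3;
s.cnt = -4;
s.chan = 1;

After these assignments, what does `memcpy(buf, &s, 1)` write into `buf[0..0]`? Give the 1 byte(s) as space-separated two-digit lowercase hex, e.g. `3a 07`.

[0+:3] seq=-3 & 0x7 = 0x5; word=0x05
[3+:3] cnt=-4 & 0x7 = 0x4; word=0x25
[6+:2] chan=1 & 0x3 = 0x1; word=0x65
word = 0x65 → little-endian bytes:
  [0]=0x65

65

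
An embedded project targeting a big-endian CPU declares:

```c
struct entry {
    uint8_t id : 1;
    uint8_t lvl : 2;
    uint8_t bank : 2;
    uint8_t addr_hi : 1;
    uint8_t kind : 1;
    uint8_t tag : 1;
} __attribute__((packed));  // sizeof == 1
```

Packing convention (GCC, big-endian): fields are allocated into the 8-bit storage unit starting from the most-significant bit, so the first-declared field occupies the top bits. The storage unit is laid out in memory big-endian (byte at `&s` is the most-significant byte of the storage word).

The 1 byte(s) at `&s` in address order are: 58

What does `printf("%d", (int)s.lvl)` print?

[0]=0x58 (big-endian) → word 0x58
id:1 @ bit 7 → (0x58>>7)&0x1 = 0x0
lvl:2 @ bit 5 → (0x58>>5)&0x3 = 0x2  ←
bank:2 @ bit 3 → (0x58>>3)&0x3 = 0x3
addr_hi:1 @ bit 2 → (0x58>>2)&0x1 = 0x0
kind:1 @ bit 1 → (0x58>>1)&0x1 = 0x0
tag:1 @ bit 0 → (0x58>>0)&0x1 = 0x0

2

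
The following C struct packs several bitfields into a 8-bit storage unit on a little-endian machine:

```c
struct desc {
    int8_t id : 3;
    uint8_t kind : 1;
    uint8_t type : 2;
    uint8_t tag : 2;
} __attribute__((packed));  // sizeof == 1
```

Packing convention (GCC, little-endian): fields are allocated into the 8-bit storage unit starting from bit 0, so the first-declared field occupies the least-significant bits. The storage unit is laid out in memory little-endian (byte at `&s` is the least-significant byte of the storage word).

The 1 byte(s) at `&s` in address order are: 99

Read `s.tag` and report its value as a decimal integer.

[0]=0x99 (little-endian) → word 0x99
id [0+:3] = (word>>0) & 0x7 = 1
kind [3+:1] = (word>>3) & 0x1 = 1
type [4+:2] = (word>>4) & 0x3 = 1
tag [6+:2] = (word>>6) & 0x3 = 2  ←

2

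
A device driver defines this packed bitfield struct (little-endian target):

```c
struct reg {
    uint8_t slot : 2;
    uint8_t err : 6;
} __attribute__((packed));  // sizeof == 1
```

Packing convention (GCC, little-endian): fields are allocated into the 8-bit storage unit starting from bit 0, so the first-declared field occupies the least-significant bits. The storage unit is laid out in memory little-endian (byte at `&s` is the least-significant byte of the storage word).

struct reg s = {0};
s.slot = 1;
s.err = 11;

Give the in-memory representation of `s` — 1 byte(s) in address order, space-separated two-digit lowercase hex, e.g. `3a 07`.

2d

slot:2 = 1 → 0x1 << 0 → word 0x01
err:6 = 11 → 0xb << 2 → word 0x2d
word = 0x2d → little-endian bytes:
  [0]=0x2d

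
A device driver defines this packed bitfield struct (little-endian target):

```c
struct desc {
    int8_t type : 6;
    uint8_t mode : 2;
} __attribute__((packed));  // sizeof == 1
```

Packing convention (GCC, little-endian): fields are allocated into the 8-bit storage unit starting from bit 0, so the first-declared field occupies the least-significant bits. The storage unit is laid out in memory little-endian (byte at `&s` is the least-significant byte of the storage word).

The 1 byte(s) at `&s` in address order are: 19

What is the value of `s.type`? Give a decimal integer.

25

[0]=0x19 (little-endian) → word 0x19
type [0+:6] = (word>>0) & 0x3f = 25  ←
mode [6+:2] = (word>>6) & 0x3 = 0
type signed 6b, MSB=0: value = 25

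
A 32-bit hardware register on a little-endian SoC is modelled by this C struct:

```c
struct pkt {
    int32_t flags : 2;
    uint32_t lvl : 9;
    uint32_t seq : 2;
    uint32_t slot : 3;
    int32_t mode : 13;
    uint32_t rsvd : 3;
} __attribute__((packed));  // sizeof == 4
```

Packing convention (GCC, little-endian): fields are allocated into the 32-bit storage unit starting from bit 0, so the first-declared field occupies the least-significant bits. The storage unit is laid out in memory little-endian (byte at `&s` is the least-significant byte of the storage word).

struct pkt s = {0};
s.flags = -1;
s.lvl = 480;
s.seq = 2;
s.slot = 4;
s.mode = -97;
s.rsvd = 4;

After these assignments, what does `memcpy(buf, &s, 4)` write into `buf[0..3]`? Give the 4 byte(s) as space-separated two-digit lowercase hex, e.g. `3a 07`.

[0+:2] flags=-1 & 0x3 = 0x3; word=0x00000003
[2+:9] lvl=480 & 0x1ff = 0x1e0; word=0x00000783
[11+:2] seq=2 & 0x3 = 0x2; word=0x00001783
[13+:3] slot=4 & 0x7 = 0x4; word=0x00009783
[16+:13] mode=-97 & 0x1fff = 0x1f9f; word=0x1f9f9783
[29+:3] rsvd=4 & 0x7 = 0x4; word=0x9f9f9783
word = 0x9f9f9783 → little-endian bytes:
  [0]=0x83  [1]=0x97  [2]=0x9f  [3]=0x9f

83 97 9f 9f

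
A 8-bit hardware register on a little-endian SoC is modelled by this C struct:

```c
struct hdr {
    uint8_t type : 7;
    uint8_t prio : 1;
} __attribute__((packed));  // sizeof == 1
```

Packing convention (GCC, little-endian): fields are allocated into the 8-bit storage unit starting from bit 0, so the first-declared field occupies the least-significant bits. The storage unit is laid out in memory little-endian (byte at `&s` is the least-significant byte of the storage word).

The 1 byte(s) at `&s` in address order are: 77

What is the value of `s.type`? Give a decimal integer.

[0]=0x77 (little-endian) → word 0x77
type [0+:7] = (word>>0) & 0x7f = 119  ←
prio [7+:1] = (word>>7) & 0x1 = 0

119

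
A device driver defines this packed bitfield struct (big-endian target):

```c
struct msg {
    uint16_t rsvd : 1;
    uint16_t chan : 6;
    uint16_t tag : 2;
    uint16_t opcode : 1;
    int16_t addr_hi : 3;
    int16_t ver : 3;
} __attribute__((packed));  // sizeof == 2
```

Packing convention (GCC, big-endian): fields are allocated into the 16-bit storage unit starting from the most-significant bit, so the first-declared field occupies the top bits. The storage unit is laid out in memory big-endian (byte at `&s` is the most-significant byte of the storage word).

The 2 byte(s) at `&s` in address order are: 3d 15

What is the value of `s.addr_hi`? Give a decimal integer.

[0]=0x3d [1]=0x15 (big-endian) → word 0x3d15
rsvd [15+:1] = (word>>15) & 0x1 = 0
chan [9+:6] = (word>>9) & 0x3f = 30
tag [7+:2] = (word>>7) & 0x3 = 2
opcode [6+:1] = (word>>6) & 0x1 = 0
addr_hi [3+:3] = (word>>3) & 0x7 = 2  ←
ver [0+:3] = (word>>0) & 0x7 = 5
addr_hi signed 3b, MSB=0: value = 2

2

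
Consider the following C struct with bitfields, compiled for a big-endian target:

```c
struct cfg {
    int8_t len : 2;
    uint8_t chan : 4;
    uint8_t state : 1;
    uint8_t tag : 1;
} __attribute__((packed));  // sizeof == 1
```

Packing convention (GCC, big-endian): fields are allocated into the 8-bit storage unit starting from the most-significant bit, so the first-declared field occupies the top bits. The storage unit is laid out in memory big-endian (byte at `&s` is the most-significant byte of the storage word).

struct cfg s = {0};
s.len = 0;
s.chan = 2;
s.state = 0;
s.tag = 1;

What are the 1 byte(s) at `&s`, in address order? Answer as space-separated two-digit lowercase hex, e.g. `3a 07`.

[6+:2] len=0 & 0x3 = 0x0; word=0x00
[2+:4] chan=2 & 0xf = 0x2; word=0x08
[1+:1] state=0 & 0x1 = 0x0; word=0x08
[0+:1] tag=1 & 0x1 = 0x1; word=0x09
word = 0x09 → big-endian bytes:
  [0]=0x09

09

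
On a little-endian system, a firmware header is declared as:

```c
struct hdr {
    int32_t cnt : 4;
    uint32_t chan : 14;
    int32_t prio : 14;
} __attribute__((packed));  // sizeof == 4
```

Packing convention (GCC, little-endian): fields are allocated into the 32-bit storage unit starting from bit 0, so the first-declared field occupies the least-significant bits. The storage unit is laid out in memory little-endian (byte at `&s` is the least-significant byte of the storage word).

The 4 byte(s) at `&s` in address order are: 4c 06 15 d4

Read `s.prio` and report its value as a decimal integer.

[0]=0x4c [1]=0x06 [2]=0x15 [3]=0xd4 (little-endian) → word 0xd415064c
cnt [0+:4] = (word>>0) & 0xf = 12
chan [4+:14] = (word>>4) & 0x3fff = 4196
prio [18+:14] = (word>>18) & 0x3fff = 13573  ←
prio signed 14b, MSB=1: 13573 - 16384 = -2811

-2811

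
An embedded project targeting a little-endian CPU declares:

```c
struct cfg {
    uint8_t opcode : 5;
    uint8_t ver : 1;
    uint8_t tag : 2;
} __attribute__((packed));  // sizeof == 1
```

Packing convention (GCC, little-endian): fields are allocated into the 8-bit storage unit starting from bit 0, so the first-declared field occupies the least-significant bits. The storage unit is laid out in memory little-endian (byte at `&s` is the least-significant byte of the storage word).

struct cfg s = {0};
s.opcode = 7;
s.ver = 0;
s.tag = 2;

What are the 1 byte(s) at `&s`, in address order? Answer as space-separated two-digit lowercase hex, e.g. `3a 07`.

opcode (5b) val=7 bits=0x7 at bit 0: 0x07
ver (1b) val=0 bits=0x0 at bit 5: 0x07
tag (2b) val=2 bits=0x2 at bit 6: 0x87
word = 0x87 → little-endian bytes:
  [0]=0x87

87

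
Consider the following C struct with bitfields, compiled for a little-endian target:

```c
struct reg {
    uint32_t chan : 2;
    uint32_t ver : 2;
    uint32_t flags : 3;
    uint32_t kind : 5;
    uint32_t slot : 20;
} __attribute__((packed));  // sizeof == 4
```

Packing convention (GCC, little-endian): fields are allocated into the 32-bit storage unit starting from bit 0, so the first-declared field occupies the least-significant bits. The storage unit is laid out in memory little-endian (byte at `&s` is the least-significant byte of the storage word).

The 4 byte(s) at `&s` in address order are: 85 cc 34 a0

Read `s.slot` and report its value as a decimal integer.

[0]=0x85 [1]=0xcc [2]=0x34 [3]=0xa0 (little-endian) → word 0xa034cc85
chan [0+:2] = (word>>0) & 0x3 = 1
ver [2+:2] = (word>>2) & 0x3 = 1
flags [4+:3] = (word>>4) & 0x7 = 0
kind [7+:5] = (word>>7) & 0x1f = 25
slot [12+:20] = (word>>12) & 0xfffff = 656204  ←

656204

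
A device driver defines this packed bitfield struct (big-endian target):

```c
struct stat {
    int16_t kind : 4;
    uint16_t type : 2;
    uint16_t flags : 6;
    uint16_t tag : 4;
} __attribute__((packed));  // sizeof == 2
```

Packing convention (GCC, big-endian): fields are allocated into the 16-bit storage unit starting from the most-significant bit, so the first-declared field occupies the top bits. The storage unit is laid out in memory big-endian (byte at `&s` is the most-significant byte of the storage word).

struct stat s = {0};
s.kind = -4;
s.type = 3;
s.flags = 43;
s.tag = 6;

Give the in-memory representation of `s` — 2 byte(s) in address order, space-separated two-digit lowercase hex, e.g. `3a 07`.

kind:4 = -4 → 0xc << 12 → word 0xc000
type:2 = 3 → 0x3 << 10 → word 0xcc00
flags:6 = 43 → 0x2b << 4 → word 0xceb0
tag:4 = 6 → 0x6 << 0 → word 0xceb6
word = 0xceb6 → big-endian bytes:
  [0]=0xce  [1]=0xb6

ce b6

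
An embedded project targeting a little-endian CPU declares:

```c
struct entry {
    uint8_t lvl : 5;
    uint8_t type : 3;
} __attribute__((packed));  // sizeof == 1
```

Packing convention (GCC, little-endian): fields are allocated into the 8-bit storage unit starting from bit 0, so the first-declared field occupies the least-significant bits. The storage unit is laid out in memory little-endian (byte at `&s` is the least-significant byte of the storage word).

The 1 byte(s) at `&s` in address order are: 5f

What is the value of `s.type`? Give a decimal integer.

[0]=0x5f (little-endian) → word 0x5f
lvl [0+:5] = (word>>0) & 0x1f = 31
type [5+:3] = (word>>5) & 0x7 = 2  ←

2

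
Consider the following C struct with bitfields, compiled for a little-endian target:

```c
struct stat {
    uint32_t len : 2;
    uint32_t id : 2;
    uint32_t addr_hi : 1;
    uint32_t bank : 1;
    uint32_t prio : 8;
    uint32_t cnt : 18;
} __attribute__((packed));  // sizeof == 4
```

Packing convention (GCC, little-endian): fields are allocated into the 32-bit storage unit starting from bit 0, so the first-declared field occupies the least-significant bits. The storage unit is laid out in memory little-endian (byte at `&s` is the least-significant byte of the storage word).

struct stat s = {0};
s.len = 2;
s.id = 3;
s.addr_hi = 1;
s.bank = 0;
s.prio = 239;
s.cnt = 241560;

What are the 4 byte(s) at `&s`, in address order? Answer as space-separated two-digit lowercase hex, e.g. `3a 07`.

de 3b e6 eb

[0+:2] len=2 & 0x3 = 0x2; word=0x00000002
[2+:2] id=3 & 0x3 = 0x3; word=0x0000000e
[4+:1] addr_hi=1 & 0x1 = 0x1; word=0x0000001e
[5+:1] bank=0 & 0x1 = 0x0; word=0x0000001e
[6+:8] prio=239 & 0xff = 0xef; word=0x00003bde
[14+:18] cnt=241560 & 0x3ffff = 0x3af98; word=0xebe63bde
word = 0xebe63bde → little-endian bytes:
  [0]=0xde  [1]=0x3b  [2]=0xe6  [3]=0xeb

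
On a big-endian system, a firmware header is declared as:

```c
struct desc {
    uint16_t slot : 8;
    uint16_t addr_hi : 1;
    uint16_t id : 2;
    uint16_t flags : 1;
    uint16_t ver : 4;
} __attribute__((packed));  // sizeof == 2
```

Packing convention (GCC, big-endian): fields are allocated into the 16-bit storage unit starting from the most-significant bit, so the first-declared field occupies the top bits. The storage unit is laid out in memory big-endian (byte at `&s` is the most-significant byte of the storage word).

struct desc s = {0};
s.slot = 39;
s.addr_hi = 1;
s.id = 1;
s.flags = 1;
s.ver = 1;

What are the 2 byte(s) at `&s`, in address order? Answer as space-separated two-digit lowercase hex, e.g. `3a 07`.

27 b1

slot:8 = 39 → 0x27 << 8 → word 0x2700
addr_hi:1 = 1 → 0x1 << 7 → word 0x2780
id:2 = 1 → 0x1 << 5 → word 0x27a0
flags:1 = 1 → 0x1 << 4 → word 0x27b0
ver:4 = 1 → 0x1 << 0 → word 0x27b1
word = 0x27b1 → big-endian bytes:
  [0]=0x27  [1]=0xb1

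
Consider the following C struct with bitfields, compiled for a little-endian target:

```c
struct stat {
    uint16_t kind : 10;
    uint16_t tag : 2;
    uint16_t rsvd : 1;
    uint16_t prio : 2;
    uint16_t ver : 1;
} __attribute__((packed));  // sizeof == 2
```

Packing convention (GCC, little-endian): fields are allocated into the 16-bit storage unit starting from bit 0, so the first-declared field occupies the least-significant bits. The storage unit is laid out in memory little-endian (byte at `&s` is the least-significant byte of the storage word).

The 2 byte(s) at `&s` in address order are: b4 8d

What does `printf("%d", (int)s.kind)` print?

436

[0]=0xb4 [1]=0x8d (little-endian) → word 0x8db4
kind [0+:10] = (word>>0) & 0x3ff = 436  ←
tag [10+:2] = (word>>10) & 0x3 = 3
rsvd [12+:1] = (word>>12) & 0x1 = 0
prio [13+:2] = (word>>13) & 0x3 = 0
ver [15+:1] = (word>>15) & 0x1 = 1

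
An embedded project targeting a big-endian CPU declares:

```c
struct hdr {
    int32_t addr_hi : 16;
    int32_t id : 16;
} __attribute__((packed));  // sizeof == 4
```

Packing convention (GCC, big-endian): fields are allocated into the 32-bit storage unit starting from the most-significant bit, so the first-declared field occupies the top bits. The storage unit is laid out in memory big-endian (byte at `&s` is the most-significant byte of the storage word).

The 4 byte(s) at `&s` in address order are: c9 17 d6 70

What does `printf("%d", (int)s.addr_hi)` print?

[0]=0xc9 [1]=0x17 [2]=0xd6 [3]=0x70 (big-endian) → word 0xc917d670
addr_hi:16 @ bit 16 → (0xc917d670>>16)&0xffff = 0xc917  ←
id:16 @ bit 0 → (0xc917d670>>0)&0xffff = 0xd670
addr_hi signed 16b, MSB=1: 51479 - 65536 = -14057

-14057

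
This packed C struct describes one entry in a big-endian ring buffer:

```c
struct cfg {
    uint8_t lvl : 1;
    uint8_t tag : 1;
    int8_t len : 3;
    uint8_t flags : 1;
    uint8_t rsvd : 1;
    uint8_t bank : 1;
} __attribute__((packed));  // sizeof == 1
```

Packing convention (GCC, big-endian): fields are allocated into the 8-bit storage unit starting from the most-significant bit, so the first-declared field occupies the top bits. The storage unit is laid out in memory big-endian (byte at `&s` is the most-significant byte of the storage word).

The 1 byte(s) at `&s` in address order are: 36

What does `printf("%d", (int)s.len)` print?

[0]=0x36 (big-endian) → word 0x36
lvl:1 @ bit 7 → (0x36>>7)&0x1 = 0x0
tag:1 @ bit 6 → (0x36>>6)&0x1 = 0x0
len:3 @ bit 3 → (0x36>>3)&0x7 = 0x6  ←
flags:1 @ bit 2 → (0x36>>2)&0x1 = 0x1
rsvd:1 @ bit 1 → (0x36>>1)&0x1 = 0x1
bank:1 @ bit 0 → (0x36>>0)&0x1 = 0x0
len signed 3b, MSB=1: 6 - 8 = -2

-2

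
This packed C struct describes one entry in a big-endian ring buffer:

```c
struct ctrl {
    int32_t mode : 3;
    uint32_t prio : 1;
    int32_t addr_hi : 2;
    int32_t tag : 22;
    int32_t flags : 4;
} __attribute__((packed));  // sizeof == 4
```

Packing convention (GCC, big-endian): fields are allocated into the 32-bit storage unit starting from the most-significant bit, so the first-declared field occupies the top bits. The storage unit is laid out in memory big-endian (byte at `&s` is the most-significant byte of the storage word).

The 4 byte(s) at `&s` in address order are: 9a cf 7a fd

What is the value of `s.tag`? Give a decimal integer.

-1247313

[0]=0x9a [1]=0xcf [2]=0x7a [3]=0xfd (big-endian) → word 0x9acf7afd
mode:3 @ bit 29 → (0x9acf7afd>>29)&0x7 = 0x4
prio:1 @ bit 28 → (0x9acf7afd>>28)&0x1 = 0x1
addr_hi:2 @ bit 26 → (0x9acf7afd>>26)&0x3 = 0x2
tag:22 @ bit 4 → (0x9acf7afd>>4)&0x3fffff = 0x2cf7af  ←
flags:4 @ bit 0 → (0x9acf7afd>>0)&0xf = 0xd
tag signed 22b, MSB=1: 2946991 - 4194304 = -1247313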